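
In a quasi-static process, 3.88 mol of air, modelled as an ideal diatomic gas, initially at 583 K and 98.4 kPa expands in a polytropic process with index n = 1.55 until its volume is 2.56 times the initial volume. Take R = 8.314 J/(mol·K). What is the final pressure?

V₁ = nRT₁/P₁ = 3.88×8.314×583/98.4 = 191 L.
Polytropic n=1.55: T₂ = T₁(V₁/V₂)^(n−1) = 583×(0.391)^0.55 = 348 K; P₂ = P₁(V₁/V₂)^n = 22.9 kPa.

22.9 kPa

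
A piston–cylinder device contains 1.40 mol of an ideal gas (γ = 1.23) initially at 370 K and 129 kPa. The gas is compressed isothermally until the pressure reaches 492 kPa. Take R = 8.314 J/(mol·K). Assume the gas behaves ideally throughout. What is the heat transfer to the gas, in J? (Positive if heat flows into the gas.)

-5770 J

V₁ = nRT₁/P₁ = 1.40×8.314×370/129 = 33.4 L.
Isothermal: T stays 370 K; PV = const ⇒ V₂ = 8.75 L, P₂ = 492 kPa.
ΔU = 0 (ideal gas, T constant).
W = nRT ln(V₂/V₁) = 1.40×8.314×370×ln(0.262) = -5770 J.
Q = ΔU + W = -5770 J.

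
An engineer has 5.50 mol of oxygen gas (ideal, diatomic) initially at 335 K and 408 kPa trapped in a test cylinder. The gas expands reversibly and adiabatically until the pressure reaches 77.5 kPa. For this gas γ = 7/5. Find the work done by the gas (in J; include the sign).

14500 J

V₁ = nRT₁/P₁ = 5.50×8.314×335/408 = 37.5 L.
Adiabatic: T₂/T₁ = (P₂/P₁)^((γ−1)/γ) ⇒ T₂ = 335×(0.190)^0.286 = 208 K; V₂ = 123 L.
ΔU = nCvΔT = 5.50×20.8×(208−335) = -14500 J.
Q = 0 for an adiabatic process, so W = −ΔU = 14500 J.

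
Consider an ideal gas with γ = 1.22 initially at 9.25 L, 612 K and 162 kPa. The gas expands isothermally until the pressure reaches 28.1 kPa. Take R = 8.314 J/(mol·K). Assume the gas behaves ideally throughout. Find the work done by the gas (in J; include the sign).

n = P₁V₁/(RT₁) = 162×9.25/(8.314×612) = 0.295 mol.
Isothermal: T stays 612 K; PV = const ⇒ V₂ = 53.3 L, P₂ = 28.1 kPa.
W = nRT ln(V₂/V₁) = 0.295×8.314×612×ln(5.77) = 2630 J.

2630 J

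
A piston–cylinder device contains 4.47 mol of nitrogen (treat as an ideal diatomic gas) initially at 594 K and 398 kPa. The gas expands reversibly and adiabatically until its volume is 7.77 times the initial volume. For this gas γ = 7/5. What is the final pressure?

22.6 kPa

V₁ = nRT₁/P₁ = 4.47×8.314×594/398 = 55.5 L.
Adiabatic: TV^(γ−1) = const ⇒ T₂ = 594×(0.129)^0.400 = 262 K; PV^γ = const ⇒ P₂ = 22.6 kPa.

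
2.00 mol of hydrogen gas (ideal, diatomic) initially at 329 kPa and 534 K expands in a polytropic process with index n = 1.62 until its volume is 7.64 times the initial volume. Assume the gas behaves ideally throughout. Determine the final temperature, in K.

V₁ = nRT₁/P₁ = 2.00×8.314×534/329 = 27.0 L.
Polytropic n=1.62: T₂ = T₁(V₁/V₂)^(n−1) = 534×(0.131)^0.62 = 151 K; P₂ = P₁(V₁/V₂)^n = 12.2 kPa.

151 K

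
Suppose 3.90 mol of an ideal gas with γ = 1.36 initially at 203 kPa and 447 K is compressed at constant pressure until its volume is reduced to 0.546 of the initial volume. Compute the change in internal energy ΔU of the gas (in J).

-18300 J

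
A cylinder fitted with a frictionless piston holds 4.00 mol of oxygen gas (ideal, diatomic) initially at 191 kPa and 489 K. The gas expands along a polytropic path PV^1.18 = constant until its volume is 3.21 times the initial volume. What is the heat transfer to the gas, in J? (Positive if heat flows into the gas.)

V₁ = nRT₁/P₁ = 4.00×8.314×489/191 = 85.1 L.
Polytropic n=1.18: T₂ = T₁(V₁/V₂)^(n−1) = 489×(0.312)^0.18 = 396 K; P₂ = P₁(V₁/V₂)^n = 48.2 kPa.
W = (P₁V₁−P₂V₂)/(n−1) = (191×85.1−48.2×273)/0.18 = 17100 J.
ΔU = nCvΔT = 4.00×20.8×(396−489) = -7700 J.
Q = ΔU + W = 9410 J.

9410 J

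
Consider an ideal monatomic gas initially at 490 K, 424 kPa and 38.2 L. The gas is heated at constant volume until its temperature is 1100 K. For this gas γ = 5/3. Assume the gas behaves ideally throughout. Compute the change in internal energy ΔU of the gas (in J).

n = P₁V₁/(RT₁) = 424×38.2/(8.314×490) = 3.98 mol.
Isochoric: V stays 38.2 L; P/T = const ⇒ T₂ = 1100 K, P₂ = 952 kPa.
For an ideal gas ΔU = nCvΔT with Cv = (3/2)R = 12.5 J/(mol·K).
ΔU = 3.98×12.5×(1100−490) = 30200 J.

30200 J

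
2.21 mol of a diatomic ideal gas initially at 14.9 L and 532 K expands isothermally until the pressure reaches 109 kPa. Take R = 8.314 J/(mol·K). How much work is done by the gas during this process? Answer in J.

17500 J

P₁ = nRT₁/V₁ = 2.21×8.314×532/14.9 = 656 kPa.
Isothermal: T stays 532 K; PV = const ⇒ V₂ = 89.7 L, P₂ = 109 kPa.
W = nRT ln(V₂/V₁) = 2.21×8.314×532×ln(6.02) = 17500 J.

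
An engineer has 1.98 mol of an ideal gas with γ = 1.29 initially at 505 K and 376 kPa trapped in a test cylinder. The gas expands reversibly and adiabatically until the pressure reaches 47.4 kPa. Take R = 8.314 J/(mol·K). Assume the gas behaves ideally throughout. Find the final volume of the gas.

110 L

V₁ = nRT₁/P₁ = 1.98×8.314×505/376 = 22.1 L.
Adiabatic: T₂/T₁ = (P₂/P₁)^((γ−1)/γ) ⇒ T₂ = 505×(0.126)^0.225 = 317 K; V₂ = 110 L.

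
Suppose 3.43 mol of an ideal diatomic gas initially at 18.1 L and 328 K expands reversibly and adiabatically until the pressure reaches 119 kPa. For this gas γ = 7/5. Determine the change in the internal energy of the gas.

-8010 J

P₁ = nRT₁/V₁ = 3.43×8.314×328/18.1 = 517 kPa.
Adiabatic: T₂/T₁ = (P₂/P₁)^((γ−1)/γ) ⇒ T₂ = 328×(0.230)^0.286 = 216 K; V₂ = 51.7 L.
For an ideal gas ΔU = nCvΔT with Cv = (5/2)R = 20.8 J/(mol·K).
ΔU = 3.43×20.8×(216−328) = -8010 J.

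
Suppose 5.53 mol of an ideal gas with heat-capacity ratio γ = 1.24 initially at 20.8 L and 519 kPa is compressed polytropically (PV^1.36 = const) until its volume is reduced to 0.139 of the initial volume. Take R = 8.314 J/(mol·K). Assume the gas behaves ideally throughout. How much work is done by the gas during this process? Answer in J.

-31000 J

T₁ = P₁V₁/(nR) = 519×20.8/(5.53×8.314) = 235 K.
Polytropic n=1.36: T₂ = T₁(V₁/V₂)^(n−1) = 235×(7.19)^0.36 = 478 K; P₂ = P₁(V₁/V₂)^n = 7600 kPa.
W = (P₁V₁−P₂V₂)/(n−1) = (519×20.8−7600×2.89)/0.36 = -31000 J.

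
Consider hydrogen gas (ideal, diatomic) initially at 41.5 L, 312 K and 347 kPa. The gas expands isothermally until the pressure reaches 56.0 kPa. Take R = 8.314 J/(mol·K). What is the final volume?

257 L

Isothermal: T stays 312 K; PV = const ⇒ V₂ = 257 L, P₂ = 56.0 kPa.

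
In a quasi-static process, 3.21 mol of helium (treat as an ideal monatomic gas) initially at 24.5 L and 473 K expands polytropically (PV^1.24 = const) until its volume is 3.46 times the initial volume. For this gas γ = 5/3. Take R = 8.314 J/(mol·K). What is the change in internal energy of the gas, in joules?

P₁ = nRT₁/V₁ = 3.21×8.314×473/24.5 = 515 kPa.
Polytropic n=1.24: T₂ = T₁(V₁/V₂)^(n−1) = 473×(0.289)^0.24 = 351 K; P₂ = P₁(V₁/V₂)^n = 111 kPa.
For an ideal gas ΔU = nCvΔT with Cv = (3/2)R = 12.5 J/(mol·K).
ΔU = 3.21×12.5×(351−473) = -4880 J.

-4880 J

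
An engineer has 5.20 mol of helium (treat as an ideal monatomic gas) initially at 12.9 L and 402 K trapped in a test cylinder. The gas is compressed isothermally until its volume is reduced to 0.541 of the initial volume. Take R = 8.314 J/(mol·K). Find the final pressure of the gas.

2490 kPa

P₁ = nRT₁/V₁ = 5.20×8.314×402/12.9 = 1350 kPa.
Isothermal: T stays 402 K; PV = const ⇒ V₂ = 6.98 L, P₂ = 2490 kPa.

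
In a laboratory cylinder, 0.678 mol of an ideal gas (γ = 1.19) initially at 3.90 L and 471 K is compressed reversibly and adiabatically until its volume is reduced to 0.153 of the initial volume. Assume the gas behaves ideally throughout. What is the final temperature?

673 K

P₁ = nRT₁/V₁ = 0.678×8.314×471/3.90 = 681 kPa.
Adiabatic: TV^(γ−1) = const ⇒ T₂ = 471×(6.54)^0.190 = 673 K; PV^γ = const ⇒ P₂ = 6360 kPa.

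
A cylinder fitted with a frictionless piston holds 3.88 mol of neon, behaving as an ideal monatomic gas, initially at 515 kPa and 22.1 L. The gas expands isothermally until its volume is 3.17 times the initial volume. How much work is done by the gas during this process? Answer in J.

T₁ = P₁V₁/(nR) = 515×22.1/(3.88×8.314) = 353 K.
Isothermal: T stays 353 K; PV = const ⇒ V₂ = 70.1 L, P₂ = 162 kPa.
W = nRT ln(V₂/V₁) = 3.88×8.314×353×ln(3.17) = 13100 J.

13100 J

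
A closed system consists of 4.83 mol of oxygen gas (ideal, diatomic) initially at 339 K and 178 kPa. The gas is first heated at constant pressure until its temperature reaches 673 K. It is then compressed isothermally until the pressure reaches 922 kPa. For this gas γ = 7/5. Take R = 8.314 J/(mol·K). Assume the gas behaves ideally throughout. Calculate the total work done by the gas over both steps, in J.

-31000 J

V₁ = nRT₁/P₁ = 4.83×8.314×339/178 = 76.5 L.
Step 1 — Isobaric: P stays 178 kPa; V/T = const ⇒ T₂ = 673 K, V₂ = 152 L.
W = PΔV = 178×(152−76.5) kPa·L = 13400 J.
ΔU = nCvΔT = 4.83×20.8×(673−339) = 33500 J.
Q = ΔU + W = nCpΔT = 46900 J.
State after step 1: P = 178 kPa, V = 152 L, T = 673 K.
Step 2 — Isothermal: T stays 673 K; PV = const ⇒ V₂ = 29.3 L, P₂ = 922 kPa.
ΔU = 0 (ideal gas, T constant).
W = nRT ln(V₂/V₁) = 4.83×8.314×673×ln(0.193) = -44500 J.
Q = ΔU + W = -44500 J.
Net over both steps: W = -31000 J, Q = 2490 J, ΔU = 33500 J.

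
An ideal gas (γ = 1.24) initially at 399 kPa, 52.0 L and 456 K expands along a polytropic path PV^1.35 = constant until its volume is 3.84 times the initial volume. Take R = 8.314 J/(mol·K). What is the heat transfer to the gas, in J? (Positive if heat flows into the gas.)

-10200 J

n = P₁V₁/(RT₁) = 399×52.0/(8.314×456) = 5.47 mol.
Polytropic n=1.35: T₂ = T₁(V₁/V₂)^(n−1) = 456×(0.260)^0.35 = 285 K; P₂ = P₁(V₁/V₂)^n = 64.9 kPa.
W = (P₁V₁−P₂V₂)/(n−1) = (399×52.0−64.9×200)/0.35 = 22300 J.
ΔU = nCvΔT = 5.47×34.6×(285−456) = -32500 J.
Q = ΔU + W = -10200 J.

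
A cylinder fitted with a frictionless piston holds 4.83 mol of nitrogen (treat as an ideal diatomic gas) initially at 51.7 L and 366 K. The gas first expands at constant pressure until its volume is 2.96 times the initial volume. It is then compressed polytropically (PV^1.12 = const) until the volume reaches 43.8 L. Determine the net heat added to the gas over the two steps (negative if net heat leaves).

P₁ = nRT₁/V₁ = 4.83×8.314×366/51.7 = 284 kPa.
Step 1 — Isobaric: P stays 284 kPa; V/T = const ⇒ T₂ = 1080 K, V₂ = 153 L.
W = PΔV = 284×(153−51.7) kPa·L = 28800 J.
ΔU = nCvΔT = 4.83×20.8×(1080−366) = 72000 J.
Q = ΔU + W = nCpΔT = 101000 J.
State after step 1: P = 284 kPa, V = 153 L, T = 1080 K.
Step 2 — Polytropic n=1.12: T₂ = T₁(V₁/V₂)^(n−1) = 1080×(3.49)^0.12 = 1260 K; P₂ = P₁(V₁/V₂)^n = 1150 kPa.
W = (P₁V₁−P₂V₂)/(n−1) = (284×153−1150×43.8)/0.12 = -58700 J.
ΔU = nCvΔT = 4.83×20.8×(1260−1080) = 17600 J.
Q = ΔU + W = -41100 J.
Net over both steps: W = -29900 J, Q = 59700 J, ΔU = 89600 J.

59700 J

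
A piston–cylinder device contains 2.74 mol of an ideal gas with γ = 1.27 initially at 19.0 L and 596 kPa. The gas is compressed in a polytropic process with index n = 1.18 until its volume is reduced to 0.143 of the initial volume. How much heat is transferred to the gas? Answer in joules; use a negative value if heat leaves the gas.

T₁ = P₁V₁/(nR) = 596×19.0/(2.74×8.314) = 497 K.
Polytropic n=1.18: T₂ = T₁(V₁/V₂)^(n−1) = 497×(6.99)^0.18 = 705 K; P₂ = P₁(V₁/V₂)^n = 5910 kPa.
W = (P₁V₁−P₂V₂)/(n−1) = (596×19.0−5910×2.72)/0.18 = -26400 J.
ΔU = nCvΔT = 2.74×30.8×(705−497) = 17600 J.
Q = ΔU + W = -8790 J.

-8790 J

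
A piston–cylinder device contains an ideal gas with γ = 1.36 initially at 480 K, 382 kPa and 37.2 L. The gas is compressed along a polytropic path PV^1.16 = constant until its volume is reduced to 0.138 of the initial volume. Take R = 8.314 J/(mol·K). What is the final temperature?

Polytropic n=1.16: T₂ = T₁(V₁/V₂)^(n−1) = 480×(7.25)^0.16 = 659 K; P₂ = P₁(V₁/V₂)^n = 3800 kPa.

659 K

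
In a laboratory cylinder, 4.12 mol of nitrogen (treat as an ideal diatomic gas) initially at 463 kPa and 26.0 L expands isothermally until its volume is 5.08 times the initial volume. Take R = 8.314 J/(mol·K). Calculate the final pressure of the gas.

91.1 kPa

T₁ = P₁V₁/(nR) = 463×26.0/(4.12×8.314) = 351 K.
Isothermal: T stays 351 K; PV = const ⇒ V₂ = 132 L, P₂ = 91.1 kPa.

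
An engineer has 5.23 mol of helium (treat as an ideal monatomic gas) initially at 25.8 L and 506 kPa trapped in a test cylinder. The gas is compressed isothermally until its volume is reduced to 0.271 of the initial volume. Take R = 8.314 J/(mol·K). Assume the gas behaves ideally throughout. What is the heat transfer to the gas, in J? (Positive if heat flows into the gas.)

T₁ = P₁V₁/(nR) = 506×25.8/(5.23×8.314) = 300 K.
Isothermal: T stays 300 K; PV = const ⇒ V₂ = 6.99 L, P₂ = 1870 kPa.
ΔU = 0 (ideal gas, T constant).
W = nRT ln(V₂/V₁) = 5.23×8.314×300×ln(0.271) = -17000 J.
Q = ΔU + W = -17000 J.

-17000 J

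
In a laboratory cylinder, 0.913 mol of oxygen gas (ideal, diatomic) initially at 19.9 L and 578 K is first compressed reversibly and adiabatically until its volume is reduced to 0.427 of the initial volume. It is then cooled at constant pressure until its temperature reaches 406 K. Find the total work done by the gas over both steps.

-7530 J

P₁ = nRT₁/V₁ = 0.913×8.314×578/19.9 = 220 kPa.
Step 1 — Adiabatic: TV^(γ−1) = const ⇒ T₂ = 578×(2.34)^0.400 = 812 K; PV^γ = const ⇒ P₂ = 726 kPa.
ΔU = nCvΔT = 0.913×20.8×(812−578) = 4450 J.
Q = 0 for an adiabatic process, so W = −ΔU = -4450 J.
State after step 1: P = 726 kPa, V = 8.50 L, T = 812 K.
Step 2 — Isobaric: P stays 726 kPa; V/T = const ⇒ T₂ = 406 K, V₂ = 4.25 L.
W = PΔV = 726×(4.25−8.50) kPa·L = -3080 J.
ΔU = nCvΔT = 0.913×20.8×(406−812) = -7710 J.
Q = ΔU + W = nCpΔT = -10800 J.
Net over both steps: W = -7530 J, Q = -10800 J, ΔU = -3260 J.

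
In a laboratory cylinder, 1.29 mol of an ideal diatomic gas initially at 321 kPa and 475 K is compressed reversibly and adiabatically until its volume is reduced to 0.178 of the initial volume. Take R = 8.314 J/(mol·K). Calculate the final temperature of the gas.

V₁ = nRT₁/P₁ = 1.29×8.314×475/321 = 15.9 L.
Adiabatic: TV^(γ−1) = const ⇒ T₂ = 475×(5.62)^0.400 = 947 K; PV^γ = const ⇒ P₂ = 3600 kPa.

947 K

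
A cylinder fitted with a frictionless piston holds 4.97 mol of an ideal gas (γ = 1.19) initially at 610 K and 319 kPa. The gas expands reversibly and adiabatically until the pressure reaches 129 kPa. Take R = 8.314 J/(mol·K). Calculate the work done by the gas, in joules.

17900 J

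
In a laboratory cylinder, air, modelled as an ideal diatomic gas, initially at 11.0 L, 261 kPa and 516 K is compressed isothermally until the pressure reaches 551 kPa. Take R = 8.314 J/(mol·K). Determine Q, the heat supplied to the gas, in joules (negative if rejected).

-2150 J

n = P₁V₁/(RT₁) = 261×11.0/(8.314×516) = 0.669 mol.
Isothermal: T stays 516 K; PV = const ⇒ V₂ = 5.21 L, P₂ = 551 kPa.
ΔU = 0 (ideal gas, T constant).
W = nRT ln(V₂/V₁) = 0.669×8.314×516×ln(0.474) = -2150 J.
Q = ΔU + W = -2150 J.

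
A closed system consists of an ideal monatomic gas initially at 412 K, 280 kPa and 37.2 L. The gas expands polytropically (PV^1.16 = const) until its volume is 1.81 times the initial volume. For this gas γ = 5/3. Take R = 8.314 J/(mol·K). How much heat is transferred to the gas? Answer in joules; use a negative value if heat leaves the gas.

4480 J

n = P₁V₁/(RT₁) = 280×37.2/(8.314×412) = 3.04 mol.
Polytropic n=1.16: T₂ = T₁(V₁/V₂)^(n−1) = 412×(0.552)^0.16 = 375 K; P₂ = P₁(V₁/V₂)^n = 141 kPa.
W = (P₁V₁−P₂V₂)/(n−1) = (280×37.2−141×67.3)/0.16 = 5900 J.
ΔU = nCvΔT = 3.04×12.5×(375−412) = -1410 J.
Q = ΔU + W = 4480 J.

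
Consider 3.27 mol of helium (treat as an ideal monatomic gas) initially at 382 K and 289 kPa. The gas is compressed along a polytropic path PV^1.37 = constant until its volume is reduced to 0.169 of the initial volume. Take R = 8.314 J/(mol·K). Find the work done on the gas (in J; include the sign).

V₁ = nRT₁/P₁ = 3.27×8.314×382/289 = 35.9 L.
Polytropic n=1.37: T₂ = T₁(V₁/V₂)^(n−1) = 382×(5.92)^0.37 = 737 K; P₂ = P₁(V₁/V₂)^n = 3300 kPa.
W = (P₁V₁−P₂V₂)/(n−1) = (289×35.9−3300×6.07)/0.37 = -26100 J.
Work done on the gas = −W_by = 26100 J.

26100 J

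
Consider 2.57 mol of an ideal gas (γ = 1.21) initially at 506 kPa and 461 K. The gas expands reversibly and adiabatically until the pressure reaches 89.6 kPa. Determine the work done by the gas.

V₁ = nRT₁/P₁ = 2.57×8.314×461/506 = 19.5 L.
Adiabatic: T₂/T₁ = (P₂/P₁)^((γ−1)/γ) ⇒ T₂ = 461×(0.177)^0.174 = 341 K; V₂ = 81.4 L.
ΔU = nCvΔT = 2.57×39.6×(341−461) = -12200 J.
Q = 0 for an adiabatic process, so W = −ΔU = 12200 J.

12200 J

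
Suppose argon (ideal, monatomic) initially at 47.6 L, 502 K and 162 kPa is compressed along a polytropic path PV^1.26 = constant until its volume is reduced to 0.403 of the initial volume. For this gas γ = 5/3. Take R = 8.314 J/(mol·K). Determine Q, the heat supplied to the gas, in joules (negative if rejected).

n = P₁V₁/(RT₁) = 162×47.6/(8.314×502) = 1.85 mol.
Polytropic n=1.26: T₂ = T₁(V₁/V₂)^(n−1) = 502×(2.48)^0.26 = 636 K; P₂ = P₁(V₁/V₂)^n = 509 kPa.
W = (P₁V₁−P₂V₂)/(n−1) = (162×47.6−509×19.2)/0.26 = -7910 J.
ΔU = nCvΔT = 1.85×12.5×(636−502) = 3080 J.
Q = ΔU + W = -4820 J.

-4820 J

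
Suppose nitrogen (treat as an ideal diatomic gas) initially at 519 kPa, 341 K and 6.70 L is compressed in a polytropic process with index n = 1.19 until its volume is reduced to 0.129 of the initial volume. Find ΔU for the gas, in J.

n = P₁V₁/(RT₁) = 519×6.70/(8.314×341) = 1.23 mol.
Polytropic n=1.19: T₂ = T₁(V₁/V₂)^(n−1) = 341×(7.75)^0.19 = 503 K; P₂ = P₁(V₁/V₂)^n = 5940 kPa.
For an ideal gas ΔU = nCvΔT with Cv = (5/2)R = 20.8 J/(mol·K).
ΔU = 1.23×20.8×(503−341) = 4140 J.

4140 J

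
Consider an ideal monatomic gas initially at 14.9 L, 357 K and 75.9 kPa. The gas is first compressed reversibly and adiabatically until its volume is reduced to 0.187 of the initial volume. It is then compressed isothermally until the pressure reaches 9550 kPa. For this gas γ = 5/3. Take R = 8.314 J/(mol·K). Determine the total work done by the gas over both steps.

n = P₁V₁/(RT₁) = 75.9×14.9/(8.314×357) = 0.381 mol.
Step 1 — Adiabatic: TV^(γ−1) = const ⇒ T₂ = 357×(5.35)^0.667 = 1090 K; PV^γ = const ⇒ P₂ = 1240 kPa.
ΔU = nCvΔT = 0.381×12.5×(1090−357) = 3490 J.
Q = 0 for an adiabatic process, so W = −ΔU = -3490 J.
State after step 1: P = 1240 kPa, V = 2.79 L, T = 1090 K.
Step 2 — Isothermal: T stays 1090 K; PV = const ⇒ V₂ = 0.362 L, P₂ = 9550 kPa.
ΔU = 0 (ideal gas, T constant).
W = nRT ln(V₂/V₁) = 0.381×8.314×1090×ln(0.130) = -7060 J.
Q = ΔU + W = -7060 J.
Net over both steps: W = -10500 J, Q = -7060 J, ΔU = 3490 J.

-10500 J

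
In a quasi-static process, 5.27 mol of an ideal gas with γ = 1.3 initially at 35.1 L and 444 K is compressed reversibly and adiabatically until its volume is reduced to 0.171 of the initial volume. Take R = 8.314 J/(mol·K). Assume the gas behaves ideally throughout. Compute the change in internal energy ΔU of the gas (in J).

45300 J

P₁ = nRT₁/V₁ = 5.27×8.314×444/35.1 = 554 kPa.
Adiabatic: TV^(γ−1) = const ⇒ T₂ = 444×(5.85)^0.300 = 754 K; PV^γ = const ⇒ P₂ = 5510 kPa.
For an ideal gas ΔU = nCvΔT with Cv = R/(γ−1) = 27.7 J/(mol·K).
ΔU = 5.27×27.7×(754−444) = 45300 J.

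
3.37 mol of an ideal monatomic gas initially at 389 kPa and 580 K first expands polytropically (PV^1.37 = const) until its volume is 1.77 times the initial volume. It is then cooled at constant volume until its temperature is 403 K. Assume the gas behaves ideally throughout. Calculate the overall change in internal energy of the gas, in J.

-7440 J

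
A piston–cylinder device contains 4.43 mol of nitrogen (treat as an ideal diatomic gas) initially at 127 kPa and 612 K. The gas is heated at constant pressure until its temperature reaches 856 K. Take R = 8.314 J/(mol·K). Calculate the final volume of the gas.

248 L

V₁ = nRT₁/P₁ = 4.43×8.314×612/127 = 177 L.
Isobaric: P stays 127 kPa; V/T = const ⇒ T₂ = 856 K, V₂ = 248 L.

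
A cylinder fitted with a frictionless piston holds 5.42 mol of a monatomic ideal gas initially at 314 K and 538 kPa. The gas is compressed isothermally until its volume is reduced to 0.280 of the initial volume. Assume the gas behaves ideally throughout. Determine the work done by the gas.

-18000 J

V₁ = nRT₁/P₁ = 5.42×8.314×314/538 = 26.3 L.
Isothermal: T stays 314 K; PV = const ⇒ V₂ = 7.36 L, P₂ = 1920 kPa.
W = nRT ln(V₂/V₁) = 5.42×8.314×314×ln(0.280) = -18000 J.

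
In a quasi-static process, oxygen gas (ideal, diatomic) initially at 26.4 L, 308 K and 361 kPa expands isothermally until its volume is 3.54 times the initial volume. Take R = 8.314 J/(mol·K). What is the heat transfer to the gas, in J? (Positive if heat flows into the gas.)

12000 J

n = P₁V₁/(RT₁) = 361×26.4/(8.314×308) = 3.72 mol.
Isothermal: T stays 308 K; PV = const ⇒ V₂ = 93.5 L, P₂ = 102 kPa.
ΔU = 0 (ideal gas, T constant).
W = nRT ln(V₂/V₁) = 3.72×8.314×308×ln(3.54) = 12000 J.
Q = ΔU + W = 12000 J.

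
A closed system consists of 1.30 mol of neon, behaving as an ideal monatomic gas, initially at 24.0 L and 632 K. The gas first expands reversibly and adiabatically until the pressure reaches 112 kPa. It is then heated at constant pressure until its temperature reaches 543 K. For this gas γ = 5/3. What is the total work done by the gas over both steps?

P₁ = nRT₁/V₁ = 1.30×8.314×632/24.0 = 285 kPa.
Step 1 — Adiabatic: T₂/T₁ = (P₂/P₁)^((γ−1)/γ) ⇒ T₂ = 632×(0.394)^0.400 = 435 K; V₂ = 42.0 L.
ΔU = nCvΔT = 1.30×12.5×(435−632) = -3190 J.
Q = 0 for an adiabatic process, so W = −ΔU = 3190 J.
State after step 1: P = 112 kPa, V = 42.0 L, T = 435 K.
Step 2 — Isobaric: P stays 112 kPa; V/T = const ⇒ T₂ = 543 K, V₂ = 52.4 L.
W = PΔV = 112×(52.4−42.0) kPa·L = 1160 J.
ΔU = nCvΔT = 1.30×12.5×(543−435) = 1750 J.
Q = ΔU + W = nCpΔT = 2910 J.
Net over both steps: W = 4360 J, Q = 2910 J, ΔU = -1440 J.

4360 J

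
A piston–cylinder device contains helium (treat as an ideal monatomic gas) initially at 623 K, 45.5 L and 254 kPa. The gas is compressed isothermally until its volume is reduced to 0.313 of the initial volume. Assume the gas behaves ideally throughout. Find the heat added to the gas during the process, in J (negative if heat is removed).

n = P₁V₁/(RT₁) = 254×45.5/(8.314×623) = 2.23 mol.
Isothermal: T stays 623 K; PV = const ⇒ V₂ = 14.2 L, P₂ = 812 kPa.
ΔU = 0 (ideal gas, T constant).
W = nRT ln(V₂/V₁) = 2.23×8.314×623×ln(0.313) = -13400 J.
Q = ΔU + W = -13400 J.

-13400 J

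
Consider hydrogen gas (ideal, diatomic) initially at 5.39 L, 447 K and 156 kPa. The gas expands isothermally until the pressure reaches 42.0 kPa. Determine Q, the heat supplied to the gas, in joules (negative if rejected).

1100 J

n = P₁V₁/(RT₁) = 156×5.39/(8.314×447) = 0.226 mol.
Isothermal: T stays 447 K; PV = const ⇒ V₂ = 20.0 L, P₂ = 42.0 kPa.
ΔU = 0 (ideal gas, T constant).
W = nRT ln(V₂/V₁) = 0.226×8.314×447×ln(3.71) = 1100 J.
Q = ΔU + W = 1100 J.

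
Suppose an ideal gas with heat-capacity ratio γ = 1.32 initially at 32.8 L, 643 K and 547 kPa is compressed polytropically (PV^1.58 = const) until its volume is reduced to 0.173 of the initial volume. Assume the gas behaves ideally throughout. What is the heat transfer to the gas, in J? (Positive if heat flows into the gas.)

n = P₁V₁/(RT₁) = 547×32.8/(8.314×643) = 3.36 mol.
Polytropic n=1.58: T₂ = T₁(V₁/V₂)^(n−1) = 643×(5.78)^0.58 = 1780 K; P₂ = P₁(V₁/V₂)^n = 8750 kPa.
W = (P₁V₁−P₂V₂)/(n−1) = (547×32.8−8750×5.67)/0.58 = -54600 J.
ΔU = nCvΔT = 3.36×26.0×(1780−643) = 99000 J.
Q = ΔU + W = 44400 J.

44400 J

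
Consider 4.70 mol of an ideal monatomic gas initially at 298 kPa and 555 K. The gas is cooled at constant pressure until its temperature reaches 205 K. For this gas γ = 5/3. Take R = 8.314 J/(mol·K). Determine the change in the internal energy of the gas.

-20500 J

V₁ = nRT₁/P₁ = 4.70×8.314×555/298 = 72.8 L.
Isobaric: P stays 298 kPa; V/T = const ⇒ T₂ = 205 K, V₂ = 26.9 L.
For an ideal gas ΔU = nCvΔT with Cv = (3/2)R = 12.5 J/(mol·K).
ΔU = 4.70×12.5×(205−555) = -20500 J.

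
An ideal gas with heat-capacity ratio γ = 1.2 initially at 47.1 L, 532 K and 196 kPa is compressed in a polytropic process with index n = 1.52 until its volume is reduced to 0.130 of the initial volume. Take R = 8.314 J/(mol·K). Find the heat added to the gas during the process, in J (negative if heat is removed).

53700 J

n = P₁V₁/(RT₁) = 196×47.1/(8.314×532) = 2.09 mol.
Polytropic n=1.52: T₂ = T₁(V₁/V₂)^(n−1) = 532×(7.69)^0.52 = 1540 K; P₂ = P₁(V₁/V₂)^n = 4360 kPa.
W = (P₁V₁−P₂V₂)/(n−1) = (196×47.1−4360×6.12)/0.52 = -33500 J.
ΔU = nCvΔT = 2.09×41.6×(1540−532) = 87200 J.
Q = ΔU + W = 53700 J.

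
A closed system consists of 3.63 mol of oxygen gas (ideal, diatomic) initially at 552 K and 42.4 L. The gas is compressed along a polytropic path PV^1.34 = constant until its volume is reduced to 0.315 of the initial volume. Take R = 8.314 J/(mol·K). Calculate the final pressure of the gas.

P₁ = nRT₁/V₁ = 3.63×8.314×552/42.4 = 393 kPa.
Polytropic n=1.34: T₂ = T₁(V₁/V₂)^(n−1) = 552×(3.17)^0.34 = 818 K; P₂ = P₁(V₁/V₂)^n = 1850 kPa.

1850 kPa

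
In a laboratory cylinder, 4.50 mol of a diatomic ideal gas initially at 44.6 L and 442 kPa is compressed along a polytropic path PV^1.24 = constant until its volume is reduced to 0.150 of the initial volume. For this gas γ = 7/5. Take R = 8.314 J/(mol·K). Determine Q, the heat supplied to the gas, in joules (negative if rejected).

T₁ = P₁V₁/(nR) = 442×44.6/(4.50×8.314) = 527 K.
Polytropic n=1.24: T₂ = T₁(V₁/V₂)^(n−1) = 527×(6.67)^0.24 = 831 K; P₂ = P₁(V₁/V₂)^n = 4650 kPa.
W = (P₁V₁−P₂V₂)/(n−1) = (442×44.6−4650×6.69)/0.24 = -47400 J.
ΔU = nCvΔT = 4.50×20.8×(831−527) = 28400 J.
Q = ΔU + W = -18900 J.

-18900 J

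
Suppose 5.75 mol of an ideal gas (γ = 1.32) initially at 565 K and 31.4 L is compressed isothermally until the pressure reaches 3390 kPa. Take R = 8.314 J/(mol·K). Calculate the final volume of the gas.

7.97 L

P₁ = nRT₁/V₁ = 5.75×8.314×565/31.4 = 860 kPa.
Isothermal: T stays 565 K; PV = const ⇒ V₂ = 7.97 L, P₂ = 3390 kPa.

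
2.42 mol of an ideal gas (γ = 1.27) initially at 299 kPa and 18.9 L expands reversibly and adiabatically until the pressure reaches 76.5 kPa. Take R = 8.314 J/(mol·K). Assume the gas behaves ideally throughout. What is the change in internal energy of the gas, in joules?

T₁ = P₁V₁/(nR) = 299×18.9/(2.42×8.314) = 281 K.
Adiabatic: T₂/T₁ = (P₂/P₁)^((γ−1)/γ) ⇒ T₂ = 281×(0.256)^0.213 = 210 K; V₂ = 55.3 L.
For an ideal gas ΔU = nCvΔT with Cv = R/(γ−1) = 30.8 J/(mol·K).
ΔU = 2.42×30.8×(210−281) = -5270 J.

-5270 J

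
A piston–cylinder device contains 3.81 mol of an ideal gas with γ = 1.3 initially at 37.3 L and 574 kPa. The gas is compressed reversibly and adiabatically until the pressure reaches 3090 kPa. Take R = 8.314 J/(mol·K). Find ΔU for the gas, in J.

T₁ = P₁V₁/(nR) = 574×37.3/(3.81×8.314) = 676 K.
Adiabatic: T₂/T₁ = (P₂/P₁)^((γ−1)/γ) ⇒ T₂ = 676×(5.38)^0.231 = 997 K; V₂ = 10.2 L.
For an ideal gas ΔU = nCvΔT with Cv = R/(γ−1) = 27.7 J/(mol·K).
ΔU = 3.81×27.7×(997−676) = 33900 J.

33900 J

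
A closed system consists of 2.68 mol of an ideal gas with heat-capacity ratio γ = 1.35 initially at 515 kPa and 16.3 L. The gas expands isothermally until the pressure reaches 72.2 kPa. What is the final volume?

T₁ = P₁V₁/(nR) = 515×16.3/(2.68×8.314) = 377 K.
Isothermal: T stays 377 K; PV = const ⇒ V₂ = 116 L, P₂ = 72.2 kPa.

116 L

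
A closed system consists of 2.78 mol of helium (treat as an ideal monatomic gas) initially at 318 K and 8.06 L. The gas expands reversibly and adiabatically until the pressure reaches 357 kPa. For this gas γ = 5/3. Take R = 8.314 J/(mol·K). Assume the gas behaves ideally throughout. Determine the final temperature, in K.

219 K

P₁ = nRT₁/V₁ = 2.78×8.314×318/8.06 = 912 kPa.
Adiabatic: T₂/T₁ = (P₂/P₁)^((γ−1)/γ) ⇒ T₂ = 318×(0.391)^0.400 = 219 K; V₂ = 14.1 L.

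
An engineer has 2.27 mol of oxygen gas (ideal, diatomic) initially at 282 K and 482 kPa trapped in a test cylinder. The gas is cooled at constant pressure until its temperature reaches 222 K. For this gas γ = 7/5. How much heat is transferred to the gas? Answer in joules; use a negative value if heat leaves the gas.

V₁ = nRT₁/P₁ = 2.27×8.314×282/482 = 11.0 L.
Isobaric: P stays 482 kPa; V/T = const ⇒ T₂ = 222 K, V₂ = 8.69 L.
W = PΔV = 482×(8.69−11.0) kPa·L = -1130 J.
ΔU = nCvΔT = 2.27×20.8×(222−282) = -2830 J.
Q = ΔU + W = nCpΔT = -3960 J.

-3960 J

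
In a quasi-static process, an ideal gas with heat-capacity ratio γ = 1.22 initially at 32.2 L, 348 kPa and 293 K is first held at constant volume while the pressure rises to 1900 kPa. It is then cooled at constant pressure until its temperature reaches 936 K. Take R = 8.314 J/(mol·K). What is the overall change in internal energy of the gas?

n = P₁V₁/(RT₁) = 348×32.2/(8.314×293) = 4.60 mol.
Step 1 — Isochoric: V stays 32.2 L; P/T = const ⇒ T₂ = 1600 K, P₂ = 1900 kPa.
W = 0 (no volume change).
ΔU = nCvΔT = 4.60×37.8×(1600−293) = 227000 J.
Q = ΔU = 227000 J.
State after step 1: P = 1900 kPa, V = 32.2 L, T = 1600 K.
Step 2 — Isobaric: P stays 1900 kPa; V/T = const ⇒ T₂ = 936 K, V₂ = 18.8 L.
W = PΔV = 1900×(18.8−32.2) kPa·L = -25400 J.
ΔU = nCvΔT = 4.60×37.8×(936−1600) = -115000 J.
Q = ΔU + W = nCpΔT = -141000 J.
Net over both steps: W = -25400 J, Q = 86400 J, ΔU = 112000 J.

112000 J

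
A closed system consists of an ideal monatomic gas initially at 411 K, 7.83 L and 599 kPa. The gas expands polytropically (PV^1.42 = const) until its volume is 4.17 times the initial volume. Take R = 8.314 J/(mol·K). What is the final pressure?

78.9 kPa

Polytropic n=1.42: T₂ = T₁(V₁/V₂)^(n−1) = 411×(0.240)^0.42 = 226 K; P₂ = P₁(V₁/V₂)^n = 78.9 kPa.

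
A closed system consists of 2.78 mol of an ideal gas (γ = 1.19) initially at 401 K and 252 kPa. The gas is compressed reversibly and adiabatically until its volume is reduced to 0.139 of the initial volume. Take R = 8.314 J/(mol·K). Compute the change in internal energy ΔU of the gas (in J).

V₁ = nRT₁/P₁ = 2.78×8.314×401/252 = 36.8 L.
Adiabatic: TV^(γ−1) = const ⇒ T₂ = 401×(7.19)^0.190 = 583 K; PV^γ = const ⇒ P₂ = 2640 kPa.
For an ideal gas ΔU = nCvΔT with Cv = R/(γ−1) = 43.8 J/(mol·K).
ΔU = 2.78×43.8×(583−401) = 22200 J.

22200 J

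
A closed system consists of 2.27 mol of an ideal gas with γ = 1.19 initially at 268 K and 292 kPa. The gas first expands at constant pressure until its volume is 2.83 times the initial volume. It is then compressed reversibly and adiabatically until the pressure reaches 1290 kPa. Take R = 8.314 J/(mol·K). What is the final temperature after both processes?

961 K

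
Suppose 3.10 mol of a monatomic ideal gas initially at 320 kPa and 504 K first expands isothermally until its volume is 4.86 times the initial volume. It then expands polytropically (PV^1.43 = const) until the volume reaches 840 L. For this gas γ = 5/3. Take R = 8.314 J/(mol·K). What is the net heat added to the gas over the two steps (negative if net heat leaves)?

25500 J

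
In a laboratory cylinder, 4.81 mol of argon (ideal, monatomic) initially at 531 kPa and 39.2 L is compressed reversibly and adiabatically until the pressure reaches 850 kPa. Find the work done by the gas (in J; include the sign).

-6470 J

T₁ = P₁V₁/(nR) = 531×39.2/(4.81×8.314) = 521 K.
Adiabatic: T₂/T₁ = (P₂/P₁)^((γ−1)/γ) ⇒ T₂ = 521×(1.60)^0.400 = 628 K; V₂ = 29.6 L.
ΔU = nCvΔT = 4.81×12.5×(628−521) = 6470 J.
Q = 0 for an adiabatic process, so W = −ΔU = -6470 J.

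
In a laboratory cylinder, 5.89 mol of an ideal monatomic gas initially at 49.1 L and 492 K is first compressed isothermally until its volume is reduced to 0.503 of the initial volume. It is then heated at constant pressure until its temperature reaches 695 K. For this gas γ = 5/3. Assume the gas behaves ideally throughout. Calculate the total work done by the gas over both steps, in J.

P₁ = nRT₁/V₁ = 5.89×8.314×492/49.1 = 491 kPa.
Step 1 — Isothermal: T stays 492 K; PV = const ⇒ V₂ = 24.7 L, P₂ = 976 kPa.
ΔU = 0 (ideal gas, T constant).
W = nRT ln(V₂/V₁) = 5.89×8.314×492×ln(0.503) = -16600 J.
Q = ΔU + W = -16600 J.
State after step 1: P = 976 kPa, V = 24.7 L, T = 492 K.
Step 2 — Isobaric: P stays 976 kPa; V/T = const ⇒ T₂ = 695 K, V₂ = 34.9 L.
W = PΔV = 976×(34.9−24.7) kPa·L = 9940 J.
ΔU = nCvΔT = 5.89×12.5×(695−492) = 14900 J.
Q = ΔU + W = nCpΔT = 24900 J.
Net over both steps: W = -6620 J, Q = 8300 J, ΔU = 14900 J.

-6620 J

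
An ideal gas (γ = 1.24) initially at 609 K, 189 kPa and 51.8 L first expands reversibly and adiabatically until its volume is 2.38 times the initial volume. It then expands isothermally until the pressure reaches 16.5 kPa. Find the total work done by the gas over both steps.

18500 J

n = P₁V₁/(RT₁) = 189×51.8/(8.314×609) = 1.93 mol.
Step 1 — Adiabatic: TV^(γ−1) = const ⇒ T₂ = 609×(0.420)^0.240 = 495 K; PV^γ = const ⇒ P₂ = 64.5 kPa.
ΔU = nCvΔT = 1.93×34.6×(495−609) = -7660 J.
Q = 0 for an adiabatic process, so W = −ΔU = 7660 J.
State after step 1: P = 64.5 kPa, V = 123 L, T = 495 K.
Step 2 — Isothermal: T stays 495 K; PV = const ⇒ V₂ = 482 L, P₂ = 16.5 kPa.
ΔU = 0 (ideal gas, T constant).
W = nRT ln(V₂/V₁) = 1.93×8.314×495×ln(3.91) = 10800 J.
Q = ΔU + W = 10800 J.
Net over both steps: W = 18500 J, Q = 10800 J, ΔU = -7660 J.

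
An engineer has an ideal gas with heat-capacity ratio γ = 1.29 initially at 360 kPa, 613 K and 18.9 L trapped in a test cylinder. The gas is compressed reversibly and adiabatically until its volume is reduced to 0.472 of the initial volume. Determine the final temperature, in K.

Adiabatic: TV^(γ−1) = const ⇒ T₂ = 613×(2.12)^0.290 = 762 K; PV^γ = const ⇒ P₂ = 948 kPa.

762 K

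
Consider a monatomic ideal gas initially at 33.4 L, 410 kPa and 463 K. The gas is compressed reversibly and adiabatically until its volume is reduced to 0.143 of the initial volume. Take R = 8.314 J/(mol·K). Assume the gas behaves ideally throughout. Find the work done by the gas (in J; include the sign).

n = P₁V₁/(RT₁) = 410×33.4/(8.314×463) = 3.56 mol.
Adiabatic: TV^(γ−1) = const ⇒ T₂ = 463×(6.99)^0.667 = 1690 K; PV^γ = const ⇒ P₂ = 10500 kPa.
ΔU = nCvΔT = 3.56×12.5×(1690−463) = 54600 J.
Q = 0 for an adiabatic process, so W = −ΔU = -54600 J.

-54600 J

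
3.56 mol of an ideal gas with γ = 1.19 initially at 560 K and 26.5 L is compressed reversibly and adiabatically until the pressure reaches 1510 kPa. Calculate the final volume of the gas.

12.6 L

P₁ = nRT₁/V₁ = 3.56×8.314×560/26.5 = 625 kPa.
Adiabatic: T₂/T₁ = (P₂/P₁)^((γ−1)/γ) ⇒ T₂ = 560×(2.41)^0.160 = 645 K; V₂ = 12.6 L.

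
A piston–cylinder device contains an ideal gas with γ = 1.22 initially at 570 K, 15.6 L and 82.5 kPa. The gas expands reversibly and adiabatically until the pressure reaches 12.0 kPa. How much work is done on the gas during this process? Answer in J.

-1720 J

n = P₁V₁/(RT₁) = 82.5×15.6/(8.314×570) = 0.272 mol.
Adiabatic: T₂/T₁ = (P₂/P₁)^((γ−1)/γ) ⇒ T₂ = 570×(0.145)^0.180 = 403 K; V₂ = 75.8 L.
ΔU = nCvΔT = 0.272×37.8×(403−570) = -1720 J.
Q = 0 for an adiabatic process, so W = −ΔU = 1720 J.
Work done on the gas = −W_by = -1720 J.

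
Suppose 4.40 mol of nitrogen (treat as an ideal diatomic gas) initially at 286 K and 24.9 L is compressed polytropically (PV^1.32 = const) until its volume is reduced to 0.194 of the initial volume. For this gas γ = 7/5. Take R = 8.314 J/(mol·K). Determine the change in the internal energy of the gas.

18000 J

P₁ = nRT₁/V₁ = 4.40×8.314×286/24.9 = 420 kPa.
Polytropic n=1.32: T₂ = T₁(V₁/V₂)^(n−1) = 286×(5.15)^0.32 = 483 K; P₂ = P₁(V₁/V₂)^n = 3660 kPa.
For an ideal gas ΔU = nCvΔT with Cv = (5/2)R = 20.8 J/(mol·K).
ΔU = 4.40×20.8×(483−286) = 18000 J.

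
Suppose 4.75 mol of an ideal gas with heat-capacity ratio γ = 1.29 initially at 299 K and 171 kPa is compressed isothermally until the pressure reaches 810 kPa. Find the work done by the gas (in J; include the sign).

V₁ = nRT₁/P₁ = 4.75×8.314×299/171 = 69.1 L.
Isothermal: T stays 299 K; PV = const ⇒ V₂ = 14.6 L, P₂ = 810 kPa.
W = nRT ln(V₂/V₁) = 4.75×8.314×299×ln(0.211) = -18400 J.

-18400 J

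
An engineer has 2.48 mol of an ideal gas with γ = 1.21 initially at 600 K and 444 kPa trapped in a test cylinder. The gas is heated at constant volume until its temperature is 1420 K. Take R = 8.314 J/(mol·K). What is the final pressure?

V₁ = nRT₁/P₁ = 2.48×8.314×600/444 = 27.9 L.
Isochoric: V stays 27.9 L; P/T = const ⇒ T₂ = 1420 K, P₂ = 1050 kPa.

1050 kPa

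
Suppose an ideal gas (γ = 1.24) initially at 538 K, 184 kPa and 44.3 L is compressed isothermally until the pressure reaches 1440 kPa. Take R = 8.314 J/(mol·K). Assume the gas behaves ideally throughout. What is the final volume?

5.66 L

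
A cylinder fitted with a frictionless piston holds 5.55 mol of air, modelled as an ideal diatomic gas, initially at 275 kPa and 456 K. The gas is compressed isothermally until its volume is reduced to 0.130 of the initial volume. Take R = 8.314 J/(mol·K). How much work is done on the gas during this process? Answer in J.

42900 J

V₁ = nRT₁/P₁ = 5.55×8.314×456/275 = 76.5 L.
Isothermal: T stays 456 K; PV = const ⇒ V₂ = 9.95 L, P₂ = 2120 kPa.
W = nRT ln(V₂/V₁) = 5.55×8.314×456×ln(0.130) = -42900 J.
Work done on the gas = −W_by = 42900 J.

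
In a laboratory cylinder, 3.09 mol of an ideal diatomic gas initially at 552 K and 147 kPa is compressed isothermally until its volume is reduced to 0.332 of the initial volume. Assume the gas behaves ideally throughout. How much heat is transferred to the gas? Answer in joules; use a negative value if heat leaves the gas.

-15600 J

V₁ = nRT₁/P₁ = 3.09×8.314×552/147 = 96.5 L.
Isothermal: T stays 552 K; PV = const ⇒ V₂ = 32.0 L, P₂ = 443 kPa.
ΔU = 0 (ideal gas, T constant).
W = nRT ln(V₂/V₁) = 3.09×8.314×552×ln(0.332) = -15600 J.
Q = ΔU + W = -15600 J.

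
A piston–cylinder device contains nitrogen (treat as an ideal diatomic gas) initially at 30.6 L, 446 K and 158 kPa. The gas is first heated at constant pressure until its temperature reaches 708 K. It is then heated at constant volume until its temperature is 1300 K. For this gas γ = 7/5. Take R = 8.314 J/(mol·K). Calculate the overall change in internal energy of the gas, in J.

23100 J

n = P₁V₁/(RT₁) = 158×30.6/(8.314×446) = 1.30 mol.
Step 1 — Isobaric: P stays 158 kPa; V/T = const ⇒ T₂ = 708 K, V₂ = 48.6 L.
W = PΔV = 158×(48.6−30.6) kPa·L = 2840 J.
ΔU = nCvΔT = 1.30×20.8×(708−446) = 7100 J.
Q = ΔU + W = nCpΔT = 9940 J.
State after step 1: P = 158 kPa, V = 48.6 L, T = 708 K.
Step 2 — Isochoric: V stays 48.6 L; P/T = const ⇒ T₂ = 1300 K, P₂ = 290 kPa.
W = 0 (no volume change).
ΔU = nCvΔT = 1.30×20.8×(1300−708) = 16000 J.
Q = ΔU = 16000 J.
Net over both steps: W = 2840 J, Q = 26000 J, ΔU = 23100 J.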